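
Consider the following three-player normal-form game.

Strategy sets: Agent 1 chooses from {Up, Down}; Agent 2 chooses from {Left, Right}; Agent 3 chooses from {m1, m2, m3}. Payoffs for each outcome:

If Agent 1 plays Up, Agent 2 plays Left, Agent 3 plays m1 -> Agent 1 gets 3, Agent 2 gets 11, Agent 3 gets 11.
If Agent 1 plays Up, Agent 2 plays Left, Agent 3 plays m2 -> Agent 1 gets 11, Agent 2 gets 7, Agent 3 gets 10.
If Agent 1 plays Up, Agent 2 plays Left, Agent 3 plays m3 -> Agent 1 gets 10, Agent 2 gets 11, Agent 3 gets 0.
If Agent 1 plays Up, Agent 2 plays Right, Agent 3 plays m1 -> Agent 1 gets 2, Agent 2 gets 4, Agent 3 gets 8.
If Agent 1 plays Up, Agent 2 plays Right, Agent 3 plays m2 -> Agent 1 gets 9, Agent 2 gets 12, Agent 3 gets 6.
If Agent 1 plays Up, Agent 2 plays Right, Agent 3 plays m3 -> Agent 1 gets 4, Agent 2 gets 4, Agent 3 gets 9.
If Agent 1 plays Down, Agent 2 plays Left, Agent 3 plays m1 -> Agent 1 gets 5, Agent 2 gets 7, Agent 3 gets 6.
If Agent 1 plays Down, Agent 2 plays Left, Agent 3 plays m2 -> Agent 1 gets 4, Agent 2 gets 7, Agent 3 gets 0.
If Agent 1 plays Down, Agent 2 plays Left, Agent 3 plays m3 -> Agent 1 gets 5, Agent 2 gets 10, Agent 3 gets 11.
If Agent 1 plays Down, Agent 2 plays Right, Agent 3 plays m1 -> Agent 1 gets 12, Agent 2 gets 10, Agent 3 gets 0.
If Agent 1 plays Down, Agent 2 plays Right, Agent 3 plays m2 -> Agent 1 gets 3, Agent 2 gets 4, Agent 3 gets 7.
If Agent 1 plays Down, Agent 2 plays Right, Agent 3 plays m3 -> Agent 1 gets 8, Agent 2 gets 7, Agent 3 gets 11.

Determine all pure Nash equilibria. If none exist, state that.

Check each profile: it is a Nash equilibrium iff no player can strictly gain by switching unilaterally.
(Up, Left, m1): Agent 1 can switch to Down (3 → 5). Not NE.
(Up, Left, m2): Agent 2 can switch to Right (7 → 12). Not NE.
(Up, Left, m3): Agent 3 can switch to m1 (0 → 11). Not NE.
(Up, Right, m1): Agent 1 can switch to Down (2 → 12). Not NE.
(Up, Right, m2): Agent 3 can switch to m1 (6 → 8). Not NE.
(Up, Right, m3): Agent 1 can switch to Down (4 → 8). Not NE.
(Down, Left, m1): Agent 2 can switch to Right (7 → 10). Not NE.
(Down, Left, m2): Agent 1 can switch to Up (4 → 11). Not NE.
(Down, Left, m3): Agent 1 can switch to Up (5 → 10). Not NE.
(Down, Right, m1): Agent 3 can switch to m2 (0 → 7). Not NE.
(Down, Right, m2): Agent 1 can switch to Up (3 → 9). Not NE.
(Down, Right, m3): Agent 2 can switch to Left (7 → 10). Not NE.

There is no pure-strategy Nash equilibrium.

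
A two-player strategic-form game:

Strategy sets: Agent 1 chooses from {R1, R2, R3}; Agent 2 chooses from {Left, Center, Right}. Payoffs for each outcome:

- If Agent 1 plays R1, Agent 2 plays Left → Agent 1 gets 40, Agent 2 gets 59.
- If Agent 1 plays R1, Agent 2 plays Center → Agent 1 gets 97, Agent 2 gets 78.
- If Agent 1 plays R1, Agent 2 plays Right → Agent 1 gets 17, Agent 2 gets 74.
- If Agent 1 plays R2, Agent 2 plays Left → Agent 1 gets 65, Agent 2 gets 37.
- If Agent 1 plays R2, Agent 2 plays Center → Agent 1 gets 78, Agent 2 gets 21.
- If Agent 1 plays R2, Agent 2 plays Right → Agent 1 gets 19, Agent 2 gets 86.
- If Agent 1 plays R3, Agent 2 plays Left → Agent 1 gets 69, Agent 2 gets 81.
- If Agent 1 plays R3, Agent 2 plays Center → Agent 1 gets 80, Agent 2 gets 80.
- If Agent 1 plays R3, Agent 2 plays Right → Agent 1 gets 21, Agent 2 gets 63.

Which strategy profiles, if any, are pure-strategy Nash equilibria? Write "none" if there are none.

Mark each player's best response to every combination of opponents' strategies; a profile where every player is best-responding is a pure Nash equilibrium.
Agent 1 against Left: payoffs 40, 65, 69 → best response R3.
Agent 1 against Center: payoffs 97, 78, 80 → best response R1.
Agent 1 against Right: payoffs 17, 19, 21 → best response R3.
Agent 2 against R1: payoffs 59, 78, 74 → best response Center.
Agent 2 against R2: payoffs 37, 21, 86 → best response Right.
Agent 2 against R3: payoffs 81, 80, 63 → best response Left.
Mutual best responses: (R1, Center); (R3, Left).

(R1, Center); (R3, Left)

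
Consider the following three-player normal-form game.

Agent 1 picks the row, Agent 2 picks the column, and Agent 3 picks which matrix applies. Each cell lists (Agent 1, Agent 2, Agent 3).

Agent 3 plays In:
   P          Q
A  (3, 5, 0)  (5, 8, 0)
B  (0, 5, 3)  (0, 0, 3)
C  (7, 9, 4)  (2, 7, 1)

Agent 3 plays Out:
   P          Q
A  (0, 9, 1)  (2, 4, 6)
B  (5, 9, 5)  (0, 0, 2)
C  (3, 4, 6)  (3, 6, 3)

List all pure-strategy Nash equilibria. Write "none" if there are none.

Mark each player's best response to every combination of opponents' strategies; a profile where every player is best-responding is a pure Nash equilibrium.
Agent 1 against (P, In): payoffs 3, 0, 7 → best response C.
Agent 1 against (P, Out): payoffs 0, 5, 3 → best response B.
Agent 1 against (Q, In): payoffs 5, 0, 2 → best response A.
Agent 1 against (Q, Out): payoffs 2, 0, 3 → best response C.
Agent 2 against (A, In): payoffs 5, 8 → best response Q.
Agent 2 against (A, Out): payoffs 9, 4 → best response P.
Agent 2 against (B, In): payoffs 5, 0 → best response P.
Agent 2 against (B, Out): payoffs 9, 0 → best response P.
Agent 2 against (C, In): payoffs 9, 7 → best response P.
Agent 2 against (C, Out): payoffs 4, 6 → best response Q.
Agent 3 against (A, P): payoffs 0, 1 → best response Out.
Agent 3 against (A, Q): payoffs 0, 6 → best response Out.
Agent 3 against (B, P): payoffs 3, 5 → best response Out.
Agent 3 against (B, Q): payoffs 3, 2 → best response In.
Agent 3 against (C, P): payoffs 4, 6 → best response Out.
Agent 3 against (C, Q): payoffs 1, 3 → best response Out.
Mutual best responses: (B, P, Out); (C, Q, Out).

(B, P, Out) and (C, Q, Out)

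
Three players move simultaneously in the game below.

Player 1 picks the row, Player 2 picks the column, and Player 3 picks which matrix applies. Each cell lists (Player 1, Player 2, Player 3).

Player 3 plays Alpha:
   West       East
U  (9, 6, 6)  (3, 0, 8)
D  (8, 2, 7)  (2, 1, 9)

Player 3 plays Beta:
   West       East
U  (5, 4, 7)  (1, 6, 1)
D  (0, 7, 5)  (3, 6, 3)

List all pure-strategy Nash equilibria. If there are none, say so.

Player 1 against (West, Alpha): payoffs 9, 8 → best response U.
Player 1 against (West, Beta): payoffs 5, 0 → best response U.
Player 1 against (East, Alpha): payoffs 3, 2 → best response U.
Player 1 against (East, Beta): payoffs 1, 3 → best response D.
Player 2 against (U, Alpha): payoffs 6, 0 → best response West.
Player 2 against (U, Beta): payoffs 4, 6 → best response East.
Player 2 against (D, Alpha): payoffs 2, 1 → best response West.
Player 2 against (D, Beta): payoffs 7, 6 → best response West.
Player 3 against (U, West): payoffs 6, 7 → best response Beta.
Player 3 against (U, East): payoffs 8, 1 → best response Alpha.
Player 3 against (D, West): payoffs 7, 5 → best response Alpha.
Player 3 against (D, East): payoffs 9, 3 → best response Alpha.
No profile is a mutual best response for all players.

This game has no pure Nash equilibrium.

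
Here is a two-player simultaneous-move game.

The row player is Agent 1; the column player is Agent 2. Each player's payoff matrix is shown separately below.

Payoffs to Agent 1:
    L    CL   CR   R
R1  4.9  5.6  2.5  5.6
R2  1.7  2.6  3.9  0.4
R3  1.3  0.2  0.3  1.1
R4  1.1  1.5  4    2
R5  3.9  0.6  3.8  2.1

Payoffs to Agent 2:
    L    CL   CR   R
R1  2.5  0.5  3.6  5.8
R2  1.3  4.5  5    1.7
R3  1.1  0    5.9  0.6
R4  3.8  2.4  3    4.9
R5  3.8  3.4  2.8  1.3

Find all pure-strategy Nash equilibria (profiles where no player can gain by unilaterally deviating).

Pure NE: (R1, R)

(R1, L): Agent 2 can switch to CR (2.5 → 3.6). Not NE.
(R1, CL): Agent 2 can switch to L (0.5 → 2.5). Not NE.
(R1, CR): Agent 1 can switch to R2 (2.5 → 3.9). Not NE.
(R1, R): Agent 1 gets 5.6, best alternative 2.1; Agent 2 gets 5.8, best alternative 3.6. No profitable deviation — NE.
(R2, L): Agent 1 can switch to R1 (1.7 → 4.9). Not NE.
(R2, CL): Agent 1 can switch to R1 (2.6 → 5.6). Not NE.
(R2, CR): Agent 1 can switch to R4 (3.9 → 4). Not NE.
(The remaining 13 profiles each have a profitable deviation by the same check.)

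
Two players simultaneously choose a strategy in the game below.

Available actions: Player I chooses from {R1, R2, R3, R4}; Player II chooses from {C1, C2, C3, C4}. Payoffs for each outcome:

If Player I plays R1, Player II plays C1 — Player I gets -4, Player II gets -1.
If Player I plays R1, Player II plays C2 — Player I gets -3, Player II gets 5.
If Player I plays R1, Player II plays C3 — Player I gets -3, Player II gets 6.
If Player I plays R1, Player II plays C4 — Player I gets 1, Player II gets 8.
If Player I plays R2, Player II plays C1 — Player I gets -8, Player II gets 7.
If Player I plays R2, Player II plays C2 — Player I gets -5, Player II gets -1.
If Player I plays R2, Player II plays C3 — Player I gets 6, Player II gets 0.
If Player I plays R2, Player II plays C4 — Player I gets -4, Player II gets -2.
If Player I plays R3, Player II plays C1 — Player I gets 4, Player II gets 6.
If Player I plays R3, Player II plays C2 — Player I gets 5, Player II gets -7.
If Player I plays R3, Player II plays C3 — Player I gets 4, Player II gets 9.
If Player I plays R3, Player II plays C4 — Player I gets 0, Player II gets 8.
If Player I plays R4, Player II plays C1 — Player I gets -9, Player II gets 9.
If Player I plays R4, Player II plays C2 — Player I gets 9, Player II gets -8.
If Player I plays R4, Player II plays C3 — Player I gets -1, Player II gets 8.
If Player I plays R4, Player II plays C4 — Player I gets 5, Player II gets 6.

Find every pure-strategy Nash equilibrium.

Mark each player's best response to every combination of opponents' strategies; a profile where every player is best-responding is a pure Nash equilibrium.
Player I against C1: payoffs -4, -8, 4, -9 → best response R3.
Player I against C2: payoffs -3, -5, 5, 9 → best response R4.
Player I against C3: payoffs -3, 6, 4, -1 → best response R2.
Player I against C4: payoffs 1, -4, 0, 5 → best response R4.
Player II against R1: payoffs -1, 5, 6, 8 → best response C4.
Player II against R2: payoffs 7, -1, 0, -2 → best response C1.
Player II against R3: payoffs 6, -7, 9, 8 → best response C3.
Player II against R4: payoffs 9, -8, 8, 6 → best response C1.
No profile is a mutual best response for all players.

none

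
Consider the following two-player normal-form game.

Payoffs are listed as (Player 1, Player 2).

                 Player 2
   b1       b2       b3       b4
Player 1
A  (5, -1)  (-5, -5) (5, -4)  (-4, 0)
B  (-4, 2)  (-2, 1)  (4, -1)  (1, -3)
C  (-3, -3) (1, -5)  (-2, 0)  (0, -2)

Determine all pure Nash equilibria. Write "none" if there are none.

(A, b1): Player 2 can switch to b4 (-1 → 0). Not NE.
(A, b2): Player 1 can switch to B (-5 → -2). Not NE.
(A, b3): Player 2 can switch to b1 (-4 → -1). Not NE.
(A, b4): Player 1 can switch to B (-4 → 1). Not NE.
(B, b1): Player 1 can switch to A (-4 → 5). Not NE.
(B, b2): Player 1 can switch to C (-2 → 1). Not NE.
(B, b3): Player 1 can switch to A (4 → 5). Not NE.
(B, b4): Player 2 can switch to b1 (-3 → 2). Not NE.
(C, b1): Player 1 can switch to A (-3 → 5). Not NE.
(C, b2): Player 2 can switch to b1 (-5 → -3). Not NE.
(C, b3): Player 1 can switch to A (-2 → 5). Not NE.
(C, b4): Player 1 can switch to B (0 → 1). Not NE.

There is no pure-strategy Nash equilibrium.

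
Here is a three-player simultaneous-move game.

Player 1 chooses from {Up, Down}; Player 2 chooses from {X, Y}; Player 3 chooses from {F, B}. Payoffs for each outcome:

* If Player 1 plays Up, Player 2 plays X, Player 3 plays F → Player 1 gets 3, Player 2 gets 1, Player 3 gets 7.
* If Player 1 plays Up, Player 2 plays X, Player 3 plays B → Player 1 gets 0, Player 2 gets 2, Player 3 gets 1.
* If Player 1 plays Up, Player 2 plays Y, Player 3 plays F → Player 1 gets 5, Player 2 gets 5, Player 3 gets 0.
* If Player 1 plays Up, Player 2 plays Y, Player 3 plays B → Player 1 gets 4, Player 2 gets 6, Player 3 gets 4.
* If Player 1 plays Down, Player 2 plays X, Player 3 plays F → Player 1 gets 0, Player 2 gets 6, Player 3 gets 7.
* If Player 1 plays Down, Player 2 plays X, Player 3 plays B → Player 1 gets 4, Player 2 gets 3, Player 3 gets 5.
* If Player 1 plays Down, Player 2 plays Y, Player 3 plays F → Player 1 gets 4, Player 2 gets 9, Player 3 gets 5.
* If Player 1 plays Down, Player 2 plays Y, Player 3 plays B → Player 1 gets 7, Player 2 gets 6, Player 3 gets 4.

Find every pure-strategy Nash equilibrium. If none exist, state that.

Player 1 against (X, F): payoffs 3, 0 → best response Up.
Player 1 against (X, B): payoffs 0, 4 → best response Down.
Player 1 against (Y, F): payoffs 5, 4 → best response Up.
Player 1 against (Y, B): payoffs 4, 7 → best response Down.
Player 2 against (Up, F): payoffs 1, 5 → best response Y.
Player 2 against (Up, B): payoffs 2, 6 → best response Y.
Player 2 against (Down, F): payoffs 6, 9 → best response Y.
Player 2 against (Down, B): payoffs 3, 6 → best response Y.
Player 3 against (Up, X): payoffs 7, 1 → best response F.
Player 3 against (Up, Y): payoffs 0, 4 → best response B.
Player 3 against (Down, X): payoffs 7, 5 → best response F.
Player 3 against (Down, Y): payoffs 5, 4 → best response F.
No profile is a mutual best response for all players.

This game has no pure Nash equilibrium.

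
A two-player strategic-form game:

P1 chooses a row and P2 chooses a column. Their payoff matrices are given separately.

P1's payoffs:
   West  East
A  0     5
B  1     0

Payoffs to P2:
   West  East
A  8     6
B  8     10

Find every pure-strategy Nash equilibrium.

P1 against West: payoffs 0, 1 → best response B.
P1 against East: payoffs 5, 0 → best response A.
P2 against A: payoffs 8, 6 → best response West.
P2 against B: payoffs 8, 10 → best response East.
No profile is a mutual best response for all players.

There is no pure-strategy Nash equilibrium.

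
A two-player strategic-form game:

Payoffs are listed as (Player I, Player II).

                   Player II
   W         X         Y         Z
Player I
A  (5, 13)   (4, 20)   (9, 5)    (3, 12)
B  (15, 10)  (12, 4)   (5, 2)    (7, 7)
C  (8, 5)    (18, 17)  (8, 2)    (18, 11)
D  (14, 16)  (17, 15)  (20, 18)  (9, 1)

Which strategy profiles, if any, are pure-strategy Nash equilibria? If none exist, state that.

Player I against W: payoffs 5, 15, 8, 14 → best response B.
Player I against X: payoffs 4, 12, 18, 17 → best response C.
Player I against Y: payoffs 9, 5, 8, 20 → best response D.
Player I against Z: payoffs 3, 7, 18, 9 → best response C.
Player II against A: payoffs 13, 20, 5, 12 → best response X.
Player II against B: payoffs 10, 4, 2, 7 → best response W.
Player II against C: payoffs 5, 17, 2, 11 → best response X.
Player II against D: payoffs 16, 15, 18, 1 → best response Y.
Mutual best responses: (B, W); (C, X); (D, Y).

Pure-strategy Nash equilibria: (B, W); (C, X); (D, Y)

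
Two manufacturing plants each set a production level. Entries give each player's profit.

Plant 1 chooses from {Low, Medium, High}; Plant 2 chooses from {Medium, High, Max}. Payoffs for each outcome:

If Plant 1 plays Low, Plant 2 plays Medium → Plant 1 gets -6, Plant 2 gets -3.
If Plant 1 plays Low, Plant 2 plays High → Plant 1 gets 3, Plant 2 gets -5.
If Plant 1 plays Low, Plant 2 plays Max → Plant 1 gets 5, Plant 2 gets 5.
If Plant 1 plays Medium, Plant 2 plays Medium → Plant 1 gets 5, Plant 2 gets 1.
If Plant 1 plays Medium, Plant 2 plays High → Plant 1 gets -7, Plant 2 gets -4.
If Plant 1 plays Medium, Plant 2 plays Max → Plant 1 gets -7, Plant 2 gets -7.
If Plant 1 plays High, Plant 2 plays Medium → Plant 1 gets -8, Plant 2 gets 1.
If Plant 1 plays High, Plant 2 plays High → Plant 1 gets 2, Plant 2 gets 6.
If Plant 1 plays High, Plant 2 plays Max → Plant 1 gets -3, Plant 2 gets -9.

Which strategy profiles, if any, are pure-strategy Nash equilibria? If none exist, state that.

(Low, Max), (Medium, Medium)

Plant 1 against Medium: payoffs -6, 5, -8 → best response Medium.
Plant 1 against High: payoffs 3, -7, 2 → best response Low.
Plant 1 against Max: payoffs 5, -7, -3 → best response Low.
Plant 2 against Low: payoffs -3, -5, 5 → best response Max.
Plant 2 against Medium: payoffs 1, -4, -7 → best response Medium.
Plant 2 against High: payoffs 1, 6, -9 → best response High.
Mutual best responses: (Low, Max); (Medium, Medium).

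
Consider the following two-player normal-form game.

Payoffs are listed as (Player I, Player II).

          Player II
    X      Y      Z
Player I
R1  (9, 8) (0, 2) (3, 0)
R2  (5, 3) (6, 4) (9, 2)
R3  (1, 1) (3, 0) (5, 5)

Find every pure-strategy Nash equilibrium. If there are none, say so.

The pure Nash equilibria are (R1, X); (R2, Y).

(R1, X): Player I gets 9, best alternative 5; Player II gets 8, best alternative 2. No profitable deviation — NE.
(R1, Y): Player I can switch to R2 (0 → 6). Not NE.
(R1, Z): Player I can switch to R2 (3 → 9). Not NE.
(R2, X): Player I can switch to R1 (5 → 9). Not NE.
(R2, Y): Player I gets 6, best alternative 3; Player II gets 4, best alternative 3. No profitable deviation — NE.
(R2, Z): Player II can switch to X (2 → 3). Not NE.
(R3, X): Player I can switch to R1 (1 → 9). Not NE.
(R3, Y): Player I can switch to R2 (3 → 6). Not NE.
(R3, Z): Player I can switch to R2 (5 → 9). Not NE.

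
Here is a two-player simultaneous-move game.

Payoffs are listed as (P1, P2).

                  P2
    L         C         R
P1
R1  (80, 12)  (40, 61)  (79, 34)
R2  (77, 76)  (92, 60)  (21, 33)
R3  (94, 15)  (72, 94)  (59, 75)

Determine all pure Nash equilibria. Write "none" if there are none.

For each strategy profile, look for a profitable unilateral deviation.
(R1, L): P1 can switch to R3 (80 → 94). Not NE.
(R1, C): P1 can switch to R2 (40 → 92). Not NE.
(R1, R): P2 can switch to C (34 → 61). Not NE.
(R2, L): P1 can switch to R1 (77 → 80). Not NE.
(R2, C): P2 can switch to L (60 → 76). Not NE.
(R2, R): P1 can switch to R1 (21 → 79). Not NE.
(R3, L): P2 can switch to C (15 → 94). Not NE.
(R3, C): P1 can switch to R2 (72 → 92). Not NE.
(R3, R): P1 can switch to R1 (59 → 79). Not NE.

none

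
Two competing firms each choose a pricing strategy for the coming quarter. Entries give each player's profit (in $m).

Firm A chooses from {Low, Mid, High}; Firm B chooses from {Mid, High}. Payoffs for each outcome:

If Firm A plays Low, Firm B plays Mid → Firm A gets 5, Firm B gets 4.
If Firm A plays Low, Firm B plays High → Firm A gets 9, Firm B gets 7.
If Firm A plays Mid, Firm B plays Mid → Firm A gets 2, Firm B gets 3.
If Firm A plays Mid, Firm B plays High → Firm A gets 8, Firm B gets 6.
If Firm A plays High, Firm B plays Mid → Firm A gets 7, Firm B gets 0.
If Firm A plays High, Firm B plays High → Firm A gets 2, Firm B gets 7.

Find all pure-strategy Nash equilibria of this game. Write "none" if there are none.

Pure NE: (Low, High)

(Low, Mid): Firm A can switch to High (5 → 7). Not NE.
(Low, High): Firm A gets 9, best alternative 8; Firm B gets 7, best alternative 4. No profitable deviation — NE.
(Mid, Mid): Firm A can switch to Low (2 → 5). Not NE.
(Mid, High): Firm A can switch to Low (8 → 9). Not NE.
(High, Mid): Firm B can switch to High (0 → 7). Not NE.
(High, High): Firm A can switch to Low (2 → 9). Not NE.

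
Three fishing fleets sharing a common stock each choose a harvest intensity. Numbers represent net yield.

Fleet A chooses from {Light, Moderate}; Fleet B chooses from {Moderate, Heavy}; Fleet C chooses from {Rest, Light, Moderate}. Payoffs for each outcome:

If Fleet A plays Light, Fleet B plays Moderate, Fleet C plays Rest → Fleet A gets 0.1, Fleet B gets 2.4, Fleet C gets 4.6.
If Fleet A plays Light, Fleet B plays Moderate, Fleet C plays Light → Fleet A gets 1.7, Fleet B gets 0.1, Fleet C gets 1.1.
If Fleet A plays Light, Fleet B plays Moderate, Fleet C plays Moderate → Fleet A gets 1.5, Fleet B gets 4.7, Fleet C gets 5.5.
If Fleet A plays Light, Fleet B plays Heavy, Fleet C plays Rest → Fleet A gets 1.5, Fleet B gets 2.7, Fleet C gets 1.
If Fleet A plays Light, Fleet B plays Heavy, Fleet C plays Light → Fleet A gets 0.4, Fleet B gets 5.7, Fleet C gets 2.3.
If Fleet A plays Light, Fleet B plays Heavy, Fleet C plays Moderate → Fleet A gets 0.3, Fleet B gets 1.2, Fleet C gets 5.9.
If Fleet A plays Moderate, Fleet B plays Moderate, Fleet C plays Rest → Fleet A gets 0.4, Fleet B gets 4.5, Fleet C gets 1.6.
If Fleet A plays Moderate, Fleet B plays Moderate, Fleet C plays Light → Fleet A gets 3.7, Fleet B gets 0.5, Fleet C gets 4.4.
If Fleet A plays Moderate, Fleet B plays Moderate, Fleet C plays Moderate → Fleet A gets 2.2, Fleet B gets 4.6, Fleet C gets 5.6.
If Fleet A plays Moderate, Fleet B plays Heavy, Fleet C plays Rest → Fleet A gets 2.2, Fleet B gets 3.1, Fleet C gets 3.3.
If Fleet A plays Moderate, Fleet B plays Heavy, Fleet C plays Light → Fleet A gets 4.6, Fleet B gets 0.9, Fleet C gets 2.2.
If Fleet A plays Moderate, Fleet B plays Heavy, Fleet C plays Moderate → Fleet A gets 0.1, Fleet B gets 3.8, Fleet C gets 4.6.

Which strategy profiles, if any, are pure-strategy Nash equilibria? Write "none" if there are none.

The unique pure-strategy Nash equilibrium is (Moderate, Moderate, Moderate).

(Light, Moderate, Rest): Fleet A can switch to Moderate (0.1 → 0.4). Not NE.
(Light, Moderate, Light): Fleet A can switch to Moderate (1.7 → 3.7). Not NE.
(Light, Moderate, Moderate): Fleet A can switch to Moderate (1.5 → 2.2). Not NE.
(Light, Heavy, Rest): Fleet A can switch to Moderate (1.5 → 2.2). Not NE.
(Light, Heavy, Light): Fleet A can switch to Moderate (0.4 → 4.6). Not NE.
(Light, Heavy, Moderate): Fleet B can switch to Moderate (1.2 → 4.7). Not NE.
(Moderate, Moderate, Rest): Fleet C can switch to Light (1.6 → 4.4). Not NE.
(Moderate, Moderate, Light): Fleet B can switch to Heavy (0.5 → 0.9). Not NE.
(Moderate, Moderate, Moderate): Fleet A gets 2.2, best alternative 1.5; Fleet B gets 4.6, best alternative 3.8; Fleet C gets 5.6, best alternative 4.4. No profitable deviation — NE.
(The remaining 3 profiles each have a profitable deviation by the same check.)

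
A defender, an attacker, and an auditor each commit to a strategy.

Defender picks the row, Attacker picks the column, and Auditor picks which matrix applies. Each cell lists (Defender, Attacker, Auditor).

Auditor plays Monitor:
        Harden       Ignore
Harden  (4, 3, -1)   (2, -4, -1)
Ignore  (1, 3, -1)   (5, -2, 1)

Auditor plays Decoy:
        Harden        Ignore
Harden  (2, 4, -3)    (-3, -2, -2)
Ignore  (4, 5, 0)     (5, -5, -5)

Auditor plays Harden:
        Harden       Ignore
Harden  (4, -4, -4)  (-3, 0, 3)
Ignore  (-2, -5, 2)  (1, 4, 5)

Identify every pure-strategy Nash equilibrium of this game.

Check each profile: it is a Nash equilibrium iff no player can strictly gain by switching unilaterally.
(Harden, Harden, Monitor): Defender gets 4, best alternative 1; Attacker gets 3, best alternative -4; Auditor gets -1, best alternative -3. No profitable deviation — NE.
(Harden, Harden, Decoy): Defender can switch to Ignore (2 → 4). Not NE.
(Harden, Harden, Harden): Attacker can switch to Ignore (-4 → 0). Not NE.
(Harden, Ignore, Monitor): Defender can switch to Ignore (2 → 5). Not NE.
(Harden, Ignore, Decoy): Defender can switch to Ignore (-3 → 5). Not NE.
(Harden, Ignore, Harden): Defender can switch to Ignore (-3 → 1). Not NE.
(Ignore, Harden, Monitor): Defender can switch to Harden (1 → 4). Not NE.
(Ignore, Harden, Decoy): Auditor can switch to Harden (0 → 2). Not NE.
(Ignore, Harden, Harden): Defender can switch to Harden (-2 → 4). Not NE.
(Ignore, Ignore, Monitor): Attacker can switch to Harden (-2 → 3). Not NE.
(Ignore, Ignore, Decoy): Attacker can switch to Harden (-5 → 5). Not NE.
(Ignore, Ignore, Harden): Defender gets 1, best alternative -3; Attacker gets 4, best alternative -5; Auditor gets 5, best alternative 1. No profitable deviation — NE.

Pure-strategy Nash equilibria: (Harden, Harden, Monitor), (Ignore, Ignore, Harden)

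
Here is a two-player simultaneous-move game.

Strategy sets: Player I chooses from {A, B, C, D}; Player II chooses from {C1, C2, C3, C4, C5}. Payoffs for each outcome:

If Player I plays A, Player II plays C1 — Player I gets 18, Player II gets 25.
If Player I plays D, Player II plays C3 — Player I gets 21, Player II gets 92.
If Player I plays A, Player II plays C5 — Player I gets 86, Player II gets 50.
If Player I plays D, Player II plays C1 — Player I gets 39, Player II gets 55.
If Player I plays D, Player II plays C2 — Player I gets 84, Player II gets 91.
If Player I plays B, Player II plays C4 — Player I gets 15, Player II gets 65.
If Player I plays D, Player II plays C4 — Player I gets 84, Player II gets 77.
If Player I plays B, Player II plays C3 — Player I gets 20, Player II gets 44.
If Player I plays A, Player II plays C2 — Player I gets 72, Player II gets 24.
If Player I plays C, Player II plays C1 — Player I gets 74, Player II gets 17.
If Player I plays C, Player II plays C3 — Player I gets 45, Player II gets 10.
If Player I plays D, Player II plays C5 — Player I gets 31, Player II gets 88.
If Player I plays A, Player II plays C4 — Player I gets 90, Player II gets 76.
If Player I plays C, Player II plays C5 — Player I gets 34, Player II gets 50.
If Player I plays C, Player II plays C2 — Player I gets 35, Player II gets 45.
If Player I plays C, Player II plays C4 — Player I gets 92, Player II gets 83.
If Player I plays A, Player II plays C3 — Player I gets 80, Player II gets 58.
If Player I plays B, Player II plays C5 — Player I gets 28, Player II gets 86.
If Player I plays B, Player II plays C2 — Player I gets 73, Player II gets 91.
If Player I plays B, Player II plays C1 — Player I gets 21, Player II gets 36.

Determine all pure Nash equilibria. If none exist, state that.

Check each profile: it is a Nash equilibrium iff no player can strictly gain by switching unilaterally.
(A, C1): Player I can switch to B (18 → 21). Not NE.
(A, C2): Player I can switch to B (72 → 73). Not NE.
(A, C3): Player II can switch to C4 (58 → 76). Not NE.
(A, C4): Player I can switch to C (90 → 92). Not NE.
(A, C5): Player II can switch to C3 (50 → 58). Not NE.
(B, C1): Player I can switch to C (21 → 74). Not NE.
(B, C2): Player I can switch to D (73 → 84). Not NE.
(B, C3): Player I can switch to A (20 → 80). Not NE.
(C, C4): Player I gets 92, best alternative 90; Player II gets 83, best alternative 50. No profitable deviation — NE.
(The remaining 11 profiles each have a profitable deviation by the same check.)

The unique pure-strategy Nash equilibrium is (C, C4).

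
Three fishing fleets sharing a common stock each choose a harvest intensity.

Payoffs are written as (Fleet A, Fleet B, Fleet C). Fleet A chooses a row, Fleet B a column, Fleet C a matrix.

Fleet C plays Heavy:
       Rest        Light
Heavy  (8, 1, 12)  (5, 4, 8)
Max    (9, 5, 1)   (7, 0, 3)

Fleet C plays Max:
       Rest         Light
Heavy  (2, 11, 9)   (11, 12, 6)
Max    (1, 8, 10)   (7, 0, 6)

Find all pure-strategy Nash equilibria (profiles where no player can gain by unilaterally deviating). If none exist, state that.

Fleet A against (Rest, Heavy): payoffs 8, 9 → best response Max.
Fleet A against (Rest, Max): payoffs 2, 1 → best response Heavy.
Fleet A against (Light, Heavy): payoffs 5, 7 → best response Max.
Fleet A against (Light, Max): payoffs 11, 7 → best response Heavy.
Fleet B against (Heavy, Heavy): payoffs 1, 4 → best response Light.
Fleet B against (Heavy, Max): payoffs 11, 12 → best response Light.
Fleet B against (Max, Heavy): payoffs 5, 0 → best response Rest.
Fleet B against (Max, Max): payoffs 8, 0 → best response Rest.
Fleet C against (Heavy, Rest): payoffs 12, 9 → best response Heavy.
Fleet C against (Heavy, Light): payoffs 8, 6 → best response Heavy.
Fleet C against (Max, Rest): payoffs 1, 10 → best response Max.
Fleet C against (Max, Light): payoffs 3, 6 → best response Max.
No profile is a mutual best response for all players.

There is no pure-strategy Nash equilibrium.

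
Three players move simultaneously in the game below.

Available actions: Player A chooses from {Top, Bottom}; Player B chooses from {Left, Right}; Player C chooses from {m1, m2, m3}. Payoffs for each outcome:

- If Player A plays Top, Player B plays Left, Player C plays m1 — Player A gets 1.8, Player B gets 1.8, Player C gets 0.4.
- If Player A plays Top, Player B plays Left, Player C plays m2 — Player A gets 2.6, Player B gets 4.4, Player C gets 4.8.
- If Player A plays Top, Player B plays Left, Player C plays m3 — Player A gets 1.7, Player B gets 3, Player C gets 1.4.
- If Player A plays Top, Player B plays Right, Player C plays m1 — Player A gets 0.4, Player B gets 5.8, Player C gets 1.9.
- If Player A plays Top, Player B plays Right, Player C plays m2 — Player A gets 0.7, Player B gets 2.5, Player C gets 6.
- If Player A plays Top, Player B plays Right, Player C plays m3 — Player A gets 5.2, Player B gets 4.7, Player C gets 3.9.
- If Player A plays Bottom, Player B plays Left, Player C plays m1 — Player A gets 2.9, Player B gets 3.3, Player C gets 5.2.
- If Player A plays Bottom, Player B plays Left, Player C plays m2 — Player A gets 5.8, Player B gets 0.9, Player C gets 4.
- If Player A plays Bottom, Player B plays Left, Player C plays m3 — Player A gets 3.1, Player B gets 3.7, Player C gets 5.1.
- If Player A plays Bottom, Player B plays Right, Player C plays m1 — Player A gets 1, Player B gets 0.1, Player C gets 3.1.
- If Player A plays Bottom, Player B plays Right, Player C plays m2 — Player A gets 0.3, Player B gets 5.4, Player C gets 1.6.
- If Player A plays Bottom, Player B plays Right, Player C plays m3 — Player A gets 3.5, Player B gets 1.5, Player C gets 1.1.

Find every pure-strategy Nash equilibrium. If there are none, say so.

(Bottom, Left, m1)

Check each profile: it is a Nash equilibrium iff no player can strictly gain by switching unilaterally.
(Top, Left, m1): Player A can switch to Bottom (1.8 → 2.9). Not NE.
(Top, Left, m2): Player A can switch to Bottom (2.6 → 5.8). Not NE.
(Top, Left, m3): Player A can switch to Bottom (1.7 → 3.1). Not NE.
(Top, Right, m1): Player A can switch to Bottom (0.4 → 1). Not NE.
(Top, Right, m2): Player B can switch to Left (2.5 → 4.4). Not NE.
(Top, Right, m3): Player C can switch to m2 (3.9 → 6). Not NE.
(Bottom, Left, m1): Player A gets 2.9, best alternative 1.8; Player B gets 3.3, best alternative 0.1; Player C gets 5.2, best alternative 5.1. No profitable deviation — NE.
(The remaining 5 profiles each have a profitable deviation by the same check.)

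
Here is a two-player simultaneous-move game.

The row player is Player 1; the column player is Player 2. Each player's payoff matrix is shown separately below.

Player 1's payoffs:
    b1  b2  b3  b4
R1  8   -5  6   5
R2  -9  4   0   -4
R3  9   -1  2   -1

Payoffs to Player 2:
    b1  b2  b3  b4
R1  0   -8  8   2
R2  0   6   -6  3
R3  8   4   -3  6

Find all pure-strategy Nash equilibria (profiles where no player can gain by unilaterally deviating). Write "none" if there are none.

Player 1 against b1: payoffs 8, -9, 9 → best response R3.
Player 1 against b2: payoffs -5, 4, -1 → best response R2.
Player 1 against b3: payoffs 6, 0, 2 → best response R1.
Player 1 against b4: payoffs 5, -4, -1 → best response R1.
Player 2 against R1: payoffs 0, -8, 8, 2 → best response b3.
Player 2 against R2: payoffs 0, 6, -6, 3 → best response b2.
Player 2 against R3: payoffs 8, 4, -3, 6 → best response b1.
Mutual best responses: (R1, b3); (R2, b2); (R3, b1).

Pure-strategy Nash equilibria: (R1, b3) and (R2, b2) and (R3, b1)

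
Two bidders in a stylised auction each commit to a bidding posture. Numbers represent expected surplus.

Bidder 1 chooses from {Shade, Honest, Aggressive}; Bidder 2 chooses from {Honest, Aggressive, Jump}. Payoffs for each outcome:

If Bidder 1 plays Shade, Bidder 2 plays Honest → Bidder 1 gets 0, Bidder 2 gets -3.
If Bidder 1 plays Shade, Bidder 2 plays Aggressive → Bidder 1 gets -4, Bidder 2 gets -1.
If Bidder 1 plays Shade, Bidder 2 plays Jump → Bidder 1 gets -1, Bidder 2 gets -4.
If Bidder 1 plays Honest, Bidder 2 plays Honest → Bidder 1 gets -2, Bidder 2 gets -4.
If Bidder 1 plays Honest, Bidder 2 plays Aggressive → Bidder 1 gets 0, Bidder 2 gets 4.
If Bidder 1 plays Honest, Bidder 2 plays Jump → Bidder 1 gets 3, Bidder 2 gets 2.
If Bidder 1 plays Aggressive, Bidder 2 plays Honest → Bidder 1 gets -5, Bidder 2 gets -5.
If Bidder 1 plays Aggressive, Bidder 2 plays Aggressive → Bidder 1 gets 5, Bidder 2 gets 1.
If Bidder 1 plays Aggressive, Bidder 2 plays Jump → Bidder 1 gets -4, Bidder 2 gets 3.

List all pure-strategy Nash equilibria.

none

(Shade, Honest): Bidder 2 can switch to Aggressive (-3 → -1). Not NE.
(Shade, Aggressive): Bidder 1 can switch to Honest (-4 → 0). Not NE.
(Shade, Jump): Bidder 1 can switch to Honest (-1 → 3). Not NE.
(Honest, Honest): Bidder 1 can switch to Shade (-2 → 0). Not NE.
(Honest, Aggressive): Bidder 1 can switch to Aggressive (0 → 5). Not NE.
(Honest, Jump): Bidder 2 can switch to Aggressive (2 → 4). Not NE.
(The remaining 3 profiles each have a profitable deviation by the same check.)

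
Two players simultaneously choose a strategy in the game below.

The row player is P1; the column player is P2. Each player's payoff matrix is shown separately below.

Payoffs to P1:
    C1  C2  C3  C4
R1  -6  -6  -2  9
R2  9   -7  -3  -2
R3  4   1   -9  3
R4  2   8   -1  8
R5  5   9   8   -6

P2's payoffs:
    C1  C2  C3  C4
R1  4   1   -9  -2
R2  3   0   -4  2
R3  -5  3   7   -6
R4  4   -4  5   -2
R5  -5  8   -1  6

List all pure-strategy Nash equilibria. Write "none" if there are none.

Check each profile: it is a Nash equilibrium iff no player can strictly gain by switching unilaterally.
(R1, C1): P1 can switch to R2 (-6 → 9). Not NE.
(R1, C2): P1 can switch to R3 (-6 → 1). Not NE.
(R1, C3): P1 can switch to R4 (-2 → -1). Not NE.
(R1, C4): P2 can switch to C1 (-2 → 4). Not NE.
(R2, C1): P1 gets 9, best alternative 5; P2 gets 3, best alternative 2. No profitable deviation — NE.
(R2, C2): P1 can switch to R1 (-7 → -6). Not NE.
(R2, C3): P1 can switch to R1 (-3 → -2). Not NE.
(R2, C4): P1 can switch to R1 (-2 → 9). Not NE.
(R3, C1): P1 can switch to R2 (4 → 9). Not NE.
(R3, C2): P1 can switch to R4 (1 → 8). Not NE.
(R3, C3): P1 can switch to R1 (-9 → -2). Not NE.
(R5, C2): P1 gets 9, best alternative 8; P2 gets 8, best alternative 6. No profitable deviation — NE.
(The remaining 8 profiles each have a profitable deviation by the same check.)

Pure-strategy Nash equilibria: (R2, C1) and (R5, C2)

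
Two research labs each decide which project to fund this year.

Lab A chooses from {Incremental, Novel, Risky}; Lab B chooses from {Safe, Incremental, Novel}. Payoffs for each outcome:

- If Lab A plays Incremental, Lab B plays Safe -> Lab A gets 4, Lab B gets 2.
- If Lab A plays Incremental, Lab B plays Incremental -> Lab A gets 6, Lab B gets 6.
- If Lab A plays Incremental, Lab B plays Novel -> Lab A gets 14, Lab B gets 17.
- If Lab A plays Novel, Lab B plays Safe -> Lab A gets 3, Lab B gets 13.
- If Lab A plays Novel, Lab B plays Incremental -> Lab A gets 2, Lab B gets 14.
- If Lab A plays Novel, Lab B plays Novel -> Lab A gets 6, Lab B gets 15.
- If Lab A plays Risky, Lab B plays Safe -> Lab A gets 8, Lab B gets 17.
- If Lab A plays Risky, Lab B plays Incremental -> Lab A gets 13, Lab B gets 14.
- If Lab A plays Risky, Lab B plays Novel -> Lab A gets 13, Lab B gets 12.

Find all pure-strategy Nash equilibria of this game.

Mark each player's best response to every combination of opponents' strategies; a profile where every player is best-responding is a pure Nash equilibrium.
Lab A against Safe: payoffs 4, 3, 8 → best response Risky.
Lab A against Incremental: payoffs 6, 2, 13 → best response Risky.
Lab A against Novel: payoffs 14, 6, 13 → best response Incremental.
Lab B against Incremental: payoffs 2, 6, 17 → best response Novel.
Lab B against Novel: payoffs 13, 14, 15 → best response Novel.
Lab B against Risky: payoffs 17, 14, 12 → best response Safe.
Mutual best responses: (Incremental, Novel); (Risky, Safe).

Pure-strategy Nash equilibria: (Incremental, Novel) and (Risky, Safe)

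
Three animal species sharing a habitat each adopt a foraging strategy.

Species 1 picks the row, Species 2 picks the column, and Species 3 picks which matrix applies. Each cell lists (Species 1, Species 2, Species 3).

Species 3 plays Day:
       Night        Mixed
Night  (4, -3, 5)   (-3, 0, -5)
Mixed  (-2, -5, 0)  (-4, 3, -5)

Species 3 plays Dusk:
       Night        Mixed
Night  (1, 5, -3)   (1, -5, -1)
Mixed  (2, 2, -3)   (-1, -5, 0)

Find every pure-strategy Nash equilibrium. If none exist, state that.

none

Species 1 against (Night, Day): payoffs 4, -2 → best response Night.
Species 1 against (Night, Dusk): payoffs 1, 2 → best response Mixed.
Species 1 against (Mixed, Day): payoffs -3, -4 → best response Night.
Species 1 against (Mixed, Dusk): payoffs 1, -1 → best response Night.
Species 2 against (Night, Day): payoffs -3, 0 → best response Mixed.
Species 2 against (Night, Dusk): payoffs 5, -5 → best response Night.
Species 2 against (Mixed, Day): payoffs -5, 3 → best response Mixed.
Species 2 against (Mixed, Dusk): payoffs 2, -5 → best response Night.
Species 3 against (Night, Night): payoffs 5, -3 → best response Day.
Species 3 against (Night, Mixed): payoffs -5, -1 → best response Dusk.
Species 3 against (Mixed, Night): payoffs 0, -3 → best response Day.
Species 3 against (Mixed, Mixed): payoffs -5, 0 → best response Dusk.
No profile is a mutual best response for all players.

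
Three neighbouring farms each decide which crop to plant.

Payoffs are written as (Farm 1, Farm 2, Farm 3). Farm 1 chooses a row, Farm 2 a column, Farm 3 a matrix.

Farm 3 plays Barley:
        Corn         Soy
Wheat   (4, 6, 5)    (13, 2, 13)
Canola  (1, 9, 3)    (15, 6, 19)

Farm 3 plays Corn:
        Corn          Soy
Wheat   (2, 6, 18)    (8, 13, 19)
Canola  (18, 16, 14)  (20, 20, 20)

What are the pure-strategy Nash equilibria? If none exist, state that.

(Canola, Soy, Corn)

For each strategy profile, look for a profitable unilateral deviation.
(Wheat, Corn, Barley): Farm 3 can switch to Corn (5 → 18). Not NE.
(Wheat, Corn, Corn): Farm 1 can switch to Canola (2 → 18). Not NE.
(Wheat, Soy, Barley): Farm 1 can switch to Canola (13 → 15). Not NE.
(Wheat, Soy, Corn): Farm 1 can switch to Canola (8 → 20). Not NE.
(Canola, Corn, Barley): Farm 1 can switch to Wheat (1 → 4). Not NE.
(Canola, Corn, Corn): Farm 2 can switch to Soy (16 → 20). Not NE.
(Canola, Soy, Barley): Farm 2 can switch to Corn (6 → 9). Not NE.
(Canola, Soy, Corn): Farm 1 gets 20, best alternative 8; Farm 2 gets 20, best alternative 16; Farm 3 gets 20, best alternative 19. No profitable deviation — NE.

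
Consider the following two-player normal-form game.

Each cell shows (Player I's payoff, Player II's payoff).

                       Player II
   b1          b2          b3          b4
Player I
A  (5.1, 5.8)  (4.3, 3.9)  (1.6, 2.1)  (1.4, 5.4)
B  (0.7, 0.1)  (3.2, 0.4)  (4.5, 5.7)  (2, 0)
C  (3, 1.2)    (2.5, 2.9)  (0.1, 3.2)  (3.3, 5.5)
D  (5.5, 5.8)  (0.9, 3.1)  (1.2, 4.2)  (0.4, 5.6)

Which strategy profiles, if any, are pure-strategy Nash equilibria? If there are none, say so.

(A, b1): Player I can switch to D (5.1 → 5.5). Not NE.
(A, b2): Player II can switch to b1 (3.9 → 5.8). Not NE.
(A, b3): Player I can switch to B (1.6 → 4.5). Not NE.
(A, b4): Player I can switch to B (1.4 → 2). Not NE.
(B, b1): Player I can switch to A (0.7 → 5.1). Not NE.
(B, b2): Player I can switch to A (3.2 → 4.3). Not NE.
(B, b3): Player I gets 4.5, best alternative 1.6; Player II gets 5.7, best alternative 0.4. No profitable deviation — NE.
(B, b4): Player I can switch to C (2 → 3.3). Not NE.
(C, b1): Player I can switch to A (3 → 5.1). Not NE.
(C, b2): Player I can switch to A (2.5 → 4.3). Not NE.
(C, b3): Player I can switch to A (0.1 → 1.6). Not NE.
(C, b4): Player I gets 3.3, best alternative 2; Player II gets 5.5, best alternative 3.2. No profitable deviation — NE.
(D, b1): Player I gets 5.5, best alternative 5.1; Player II gets 5.8, best alternative 5.6. No profitable deviation — NE.
(The remaining 3 profiles each have a profitable deviation by the same check.)

The pure Nash equilibria are (B, b3); (C, b4); (D, b1).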